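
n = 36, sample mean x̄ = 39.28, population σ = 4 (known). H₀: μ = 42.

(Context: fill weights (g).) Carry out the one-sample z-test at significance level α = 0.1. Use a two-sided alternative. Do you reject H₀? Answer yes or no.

SE = σ/√n = 4/√36 = 0.6667
z = (x̄−μ₀)/SE = (39.28−42)/0.6667 = -4.0800
p-value (two-sided) = 0.00005
At α=0.1: p < α → reject H₀

reject H₀: yes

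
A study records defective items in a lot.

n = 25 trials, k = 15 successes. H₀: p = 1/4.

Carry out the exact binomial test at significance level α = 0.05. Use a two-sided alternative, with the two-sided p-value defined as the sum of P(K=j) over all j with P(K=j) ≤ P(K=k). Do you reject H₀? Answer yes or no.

Exact binomial: n=25, k=15, p₀=1/4=0.2500
P(X=j) = C(n,j)·p₀^j·(1−p₀)^(n−j); p = Σ P(X=j) over j with P(X=j) ≤ P(X=15)
p-value (two-sided) = 0.00021
At α=0.05: p < α → reject H₀

reject H₀: yes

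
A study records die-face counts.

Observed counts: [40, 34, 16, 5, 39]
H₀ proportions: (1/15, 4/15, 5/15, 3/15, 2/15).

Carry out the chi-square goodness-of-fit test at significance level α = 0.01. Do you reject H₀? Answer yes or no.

n = 134; E_i = n·p_i = [8.93, 35.73, 44.67, 26.80, 17.87]
χ² = (40−8.93)²/8.93 + (34−35.73)²/35.73 + (16−44.67)²/44.67 + (5−26.80)²/26.80 + (39−17.87)²/17.87 = 169.2500
df = 4
p-value (upper-tail) = 0.00000
At α=0.01: p < α → reject H₀

reject H₀: yes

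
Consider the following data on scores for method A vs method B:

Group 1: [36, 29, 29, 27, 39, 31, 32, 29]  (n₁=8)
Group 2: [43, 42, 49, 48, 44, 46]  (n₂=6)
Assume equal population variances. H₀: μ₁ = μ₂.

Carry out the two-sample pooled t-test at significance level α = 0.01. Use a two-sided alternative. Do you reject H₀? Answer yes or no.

x̄₁=31.500, s₁=4.071, n₁=8
x̄₂=45.333, s₂=2.805, n₂=6
s_p² = [7·4.071² + 5·2.805²]/12 = 12.9444
SE = √(s_p²·(1/8+1/6)) = 1.9431
t = (31.500−45.333)/1.9431 = -7.1194
df = 12
p-value (two-sided) = 0.00001
At α=0.01: p < α → reject H₀

reject H₀: yes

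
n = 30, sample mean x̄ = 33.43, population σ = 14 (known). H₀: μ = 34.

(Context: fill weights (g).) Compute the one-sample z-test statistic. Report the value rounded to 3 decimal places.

test statistic = -0.223

SE = σ/√n = 14/√30 = 2.5560
z = (x̄−μ₀)/SE = (33.43−34)/2.5560 = -0.2230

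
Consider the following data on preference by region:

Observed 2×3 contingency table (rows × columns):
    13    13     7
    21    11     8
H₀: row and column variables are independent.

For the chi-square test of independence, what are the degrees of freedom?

degrees of freedom = 2

df = (r−1)(c−1) = (2−1)·(3−1) = 2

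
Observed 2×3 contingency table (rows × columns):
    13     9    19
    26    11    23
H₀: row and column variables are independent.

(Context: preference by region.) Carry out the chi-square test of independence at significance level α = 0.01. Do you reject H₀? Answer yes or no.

reject H₀: no

Row totals [41, 60], col totals [39, 20, 42], n=101
χ² = (13−15.83)²/15.83 + (9−8.12)²/8.12 + (19−17.05)²/17.05 + (26−23.17)²/23.17 + (11−11.88)²/11.88 + (23−24.95)²/24.95 = 1.3892
df = 2
p-value (upper-tail) = 0.49928
At α=0.01: p ≥ α → fail to reject H₀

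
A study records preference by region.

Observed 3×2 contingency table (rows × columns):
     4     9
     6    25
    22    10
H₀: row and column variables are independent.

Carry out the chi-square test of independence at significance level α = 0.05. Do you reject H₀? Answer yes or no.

reject H₀: yes

Row totals [13, 31, 32], col totals [32, 44], n=76
χ² = (4−5.47)²/5.47 + (9−7.53)²/7.53 + (6−13.05)²/13.05 + (25−17.95)²/17.95 + (22−13.47)²/13.47 + (10−18.53)²/18.53 = 16.5870
df = 2
p-value (upper-tail) = 0.00025
At α=0.05: p < α → reject H₀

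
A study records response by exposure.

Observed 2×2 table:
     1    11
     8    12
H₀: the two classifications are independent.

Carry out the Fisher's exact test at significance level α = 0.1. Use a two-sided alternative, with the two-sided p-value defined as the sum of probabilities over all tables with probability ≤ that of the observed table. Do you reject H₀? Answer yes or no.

reject H₀: no

Margins: r₁=12, r₂=20, c₁=9, c₂=23, n=32
p_obs = C(12,1)·C(20,8)/C(32,9); sum pmf over tables with pmf ≤ p_obs
p-value (two-sided) = 0.10316
At α=0.1: p ≥ α → fail to reject H₀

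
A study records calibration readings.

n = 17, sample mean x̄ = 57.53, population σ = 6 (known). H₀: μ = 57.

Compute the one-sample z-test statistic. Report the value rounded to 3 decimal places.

SE = σ/√n = 6/√17 = 1.4552
z = (x̄−μ₀)/SE = (57.53−57)/1.4552 = 0.3642

test statistic = 0.364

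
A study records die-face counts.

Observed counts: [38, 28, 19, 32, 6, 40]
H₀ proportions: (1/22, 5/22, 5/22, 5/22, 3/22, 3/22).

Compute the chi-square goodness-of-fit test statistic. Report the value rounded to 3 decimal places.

n = 163; E_i = n·p_i = [7.41, 37.05, 37.05, 37.05, 22.23, 22.23]
χ² = (38−7.41)²/7.41 + (28−37.05)²/37.05 + (19−37.05)²/37.05 + (32−37.05)²/37.05 + (6−22.23)²/22.23 + (40−22.23)²/22.23 = 164.0487
df = 5

test statistic = 164.049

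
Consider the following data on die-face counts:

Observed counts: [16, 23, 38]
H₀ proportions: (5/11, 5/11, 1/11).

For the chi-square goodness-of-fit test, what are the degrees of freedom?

df = k − 1 = 3 − 1 = 2

degrees of freedom = 2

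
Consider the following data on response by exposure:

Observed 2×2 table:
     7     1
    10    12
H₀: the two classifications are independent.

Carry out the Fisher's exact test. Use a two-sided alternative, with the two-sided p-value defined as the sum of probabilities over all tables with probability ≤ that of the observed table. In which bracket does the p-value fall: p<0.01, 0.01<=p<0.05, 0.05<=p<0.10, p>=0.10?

p-value bracket: 0.05<=p<0.10

Margins: r₁=8, r₂=22, c₁=17, c₂=13, n=30
p_obs = C(8,7)·C(22,10)/C(30,17); sum pmf over tables with pmf ≤ p_obs
p-value (two-sided) = 0.09243
→ bracket: 0.05<=p<0.10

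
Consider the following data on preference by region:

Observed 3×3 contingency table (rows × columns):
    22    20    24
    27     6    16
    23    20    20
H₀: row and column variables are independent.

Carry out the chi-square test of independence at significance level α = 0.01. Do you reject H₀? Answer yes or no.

reject H₀: no

Row totals [66, 49, 63], col totals [72, 46, 60], n=178
χ² = (22−26.70)²/26.70 + (20−17.06)²/17.06 + (24−22.25)²/22.25 + (27−19.82)²/19.82 + (6−12.66)²/12.66 + (16−16.52)²/16.52 + (23−25.48)²/25.48 + (20−16.28)²/16.28 + (20−21.24)²/21.24 = 8.7588
df = 4
p-value (upper-tail) = 0.06742
At α=0.01: p ≥ α → fail to reject H₀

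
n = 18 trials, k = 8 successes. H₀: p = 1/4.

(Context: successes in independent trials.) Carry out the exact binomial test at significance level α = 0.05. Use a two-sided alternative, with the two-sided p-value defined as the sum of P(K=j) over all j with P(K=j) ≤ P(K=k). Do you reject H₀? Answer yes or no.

Exact binomial: n=18, k=8, p₀=1/4=0.2500
P(X=j) = C(n,j)·p₀^j·(1−p₀)^(n−j); p = Σ P(X=j) over j with P(X=j) ≤ P(X=8)
p-value (two-sided) = 0.09641
At α=0.05: p ≥ α → fail to reject H₀

reject H₀: no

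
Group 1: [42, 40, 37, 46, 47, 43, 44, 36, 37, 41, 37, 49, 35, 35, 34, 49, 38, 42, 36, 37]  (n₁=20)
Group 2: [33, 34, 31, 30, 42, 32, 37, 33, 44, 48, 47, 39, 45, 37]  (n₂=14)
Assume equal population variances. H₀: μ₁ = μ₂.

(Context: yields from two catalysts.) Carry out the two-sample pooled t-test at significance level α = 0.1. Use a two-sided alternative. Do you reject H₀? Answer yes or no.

reject H₀: no

x̄₁=40.250, s₁=4.800, n₁=20
x̄₂=38.000, s₂=6.202, n₂=14
s_p² = [19·4.800² + 13·6.202²]/32 = 29.3047
SE = √(s_p²·(1/20+1/14)) = 1.8864
t = (40.250−38.000)/1.8864 = 1.1928
df = 32
p-value (two-sided) = 0.24173
At α=0.1: p ≥ α → fail to reject H₀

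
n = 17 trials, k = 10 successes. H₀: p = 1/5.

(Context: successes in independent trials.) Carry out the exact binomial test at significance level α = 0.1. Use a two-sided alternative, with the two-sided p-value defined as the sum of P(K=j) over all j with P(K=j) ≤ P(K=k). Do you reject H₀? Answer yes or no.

Exact binomial: n=17, k=10, p₀=1/5=0.2000
P(X=j) = C(n,j)·p₀^j·(1−p₀)^(n−j); p = Σ P(X=j) over j with P(X=j) ≤ P(X=10)
p-value (two-sided) = 0.00049
At α=0.1: p < α → reject H₀

reject H₀: yes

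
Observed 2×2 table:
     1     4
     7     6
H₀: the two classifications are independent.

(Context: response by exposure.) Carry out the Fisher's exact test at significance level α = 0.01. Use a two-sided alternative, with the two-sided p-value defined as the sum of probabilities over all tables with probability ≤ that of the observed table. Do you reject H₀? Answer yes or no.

Margins: r₁=5, r₂=13, c₁=8, c₂=10, n=18
p_obs = C(5,1)·C(13,7)/C(18,8); sum pmf over tables with pmf ≤ p_obs
p-value (two-sided) = 0.31373
At α=0.01: p ≥ α → fail to reject H₀

reject H₀: no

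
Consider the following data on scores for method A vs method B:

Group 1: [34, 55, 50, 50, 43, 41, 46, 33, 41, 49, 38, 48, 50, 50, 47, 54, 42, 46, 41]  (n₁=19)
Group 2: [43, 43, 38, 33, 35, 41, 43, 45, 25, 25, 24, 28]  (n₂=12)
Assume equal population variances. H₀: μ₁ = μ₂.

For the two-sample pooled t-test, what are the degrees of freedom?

df = n₁ + n₂ − 2 = 19 + 12 − 2 = 29

degrees of freedom = 29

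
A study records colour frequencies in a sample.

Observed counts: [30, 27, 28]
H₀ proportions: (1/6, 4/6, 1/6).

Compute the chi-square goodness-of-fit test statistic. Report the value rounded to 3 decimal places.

test statistic = 46.735

n = 85; E_i = n·p_i = [14.17, 56.67, 14.17]
χ² = (30−14.17)²/14.17 + (27−56.67)²/56.67 + (28−14.17)²/14.17 = 46.7353
df = 2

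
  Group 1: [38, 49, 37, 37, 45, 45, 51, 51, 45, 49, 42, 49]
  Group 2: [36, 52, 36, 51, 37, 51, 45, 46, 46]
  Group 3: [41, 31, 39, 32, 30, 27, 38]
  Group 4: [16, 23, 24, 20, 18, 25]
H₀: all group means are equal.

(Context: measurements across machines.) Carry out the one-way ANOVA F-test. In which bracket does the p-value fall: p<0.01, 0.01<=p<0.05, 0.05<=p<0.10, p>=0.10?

Group means [44.83, 44.44, 34.00, 21.00], grand mean 38.294
SSB = Σnᵢ(x̄ᵢ−x̄)² = 2777.170; SSW = ΣΣ(x−x̄ᵢ)² = 883.889
MSB = 2777.170/3 = 925.7233; MSW = 883.889/30 = 29.4630
F = MSB/MSW = 31.4199
df = (3, 30)
p-value (upper-tail) = 0.00000
→ bracket: p<0.01

p-value bracket: p<0.01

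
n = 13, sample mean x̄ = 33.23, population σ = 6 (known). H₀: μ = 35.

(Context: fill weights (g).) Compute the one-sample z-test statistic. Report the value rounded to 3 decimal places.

SE = σ/√n = 6/√13 = 1.6641
z = (x̄−μ₀)/SE = (33.23−35)/1.6641 = -1.0636

test statistic = -1.064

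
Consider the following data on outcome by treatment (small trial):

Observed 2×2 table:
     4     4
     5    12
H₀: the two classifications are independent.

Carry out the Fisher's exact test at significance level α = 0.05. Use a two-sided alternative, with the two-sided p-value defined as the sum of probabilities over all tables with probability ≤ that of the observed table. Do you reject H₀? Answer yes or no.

Margins: r₁=8, r₂=17, c₁=9, c₂=16, n=25
p_obs = C(8,4)·C(17,5)/C(25,9); sum pmf over tables with pmf ≤ p_obs
p-value (two-sided) = 0.39422
At α=0.05: p ≥ α → fail to reject H₀

reject H₀: no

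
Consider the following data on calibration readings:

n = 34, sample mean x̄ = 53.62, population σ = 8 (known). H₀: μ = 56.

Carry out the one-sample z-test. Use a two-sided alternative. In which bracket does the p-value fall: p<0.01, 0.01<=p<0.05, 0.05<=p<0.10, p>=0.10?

p-value bracket: 0.05<=p<0.10

SE = σ/√n = 8/√34 = 1.3720
z = (x̄−μ₀)/SE = (53.62−56)/1.3720 = -1.7347
p-value (two-sided) = 0.08279
→ bracket: 0.05<=p<0.10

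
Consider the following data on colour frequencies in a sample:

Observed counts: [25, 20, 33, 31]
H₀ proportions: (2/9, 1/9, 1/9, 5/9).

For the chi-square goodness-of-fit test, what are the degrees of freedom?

degrees of freedom = 3

df = k − 1 = 4 − 1 = 3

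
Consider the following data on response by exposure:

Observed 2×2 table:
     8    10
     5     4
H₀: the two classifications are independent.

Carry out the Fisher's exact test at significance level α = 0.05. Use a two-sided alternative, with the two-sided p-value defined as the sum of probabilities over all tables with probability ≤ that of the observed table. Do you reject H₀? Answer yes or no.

Margins: r₁=18, r₂=9, c₁=13, c₂=14, n=27
p_obs = C(18,8)·C(9,5)/C(27,13); sum pmf over tables with pmf ≤ p_obs
p-value (two-sided) = 0.69458
At α=0.05: p ≥ α → fail to reject H₀

reject H₀: no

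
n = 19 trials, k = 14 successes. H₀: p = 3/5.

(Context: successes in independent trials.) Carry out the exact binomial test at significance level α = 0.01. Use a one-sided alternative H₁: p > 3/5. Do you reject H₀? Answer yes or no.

Exact binomial: n=19, k=14, p₀=3/5=0.6000
P(X≥14) from Σ C(n,i)·p₀^i·(1−p₀)^(n−i)
p-value (one-sided, H₁ greater) = 0.16292
At α=0.01: p ≥ α → fail to reject H₀

reject H₀: no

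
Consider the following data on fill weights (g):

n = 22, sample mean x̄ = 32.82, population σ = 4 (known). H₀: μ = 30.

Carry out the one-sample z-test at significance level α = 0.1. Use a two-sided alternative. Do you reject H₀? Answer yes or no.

reject H₀: yes

SE = σ/√n = 4/√22 = 0.8528
z = (x̄−μ₀)/SE = (32.82−30)/0.8528 = 3.3067
p-value (two-sided) = 0.00094
At α=0.1: p < α → reject H₀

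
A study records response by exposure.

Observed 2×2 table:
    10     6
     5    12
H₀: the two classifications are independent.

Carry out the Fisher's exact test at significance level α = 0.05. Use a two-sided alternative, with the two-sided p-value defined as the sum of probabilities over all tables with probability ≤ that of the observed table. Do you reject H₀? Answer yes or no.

reject H₀: no

Margins: r₁=16, r₂=17, c₁=15, c₂=18, n=33
p_obs = C(16,10)·C(17,5)/C(33,15); sum pmf over tables with pmf ≤ p_obs
p-value (two-sided) = 0.08441
At α=0.05: p ≥ α → fail to reject H₀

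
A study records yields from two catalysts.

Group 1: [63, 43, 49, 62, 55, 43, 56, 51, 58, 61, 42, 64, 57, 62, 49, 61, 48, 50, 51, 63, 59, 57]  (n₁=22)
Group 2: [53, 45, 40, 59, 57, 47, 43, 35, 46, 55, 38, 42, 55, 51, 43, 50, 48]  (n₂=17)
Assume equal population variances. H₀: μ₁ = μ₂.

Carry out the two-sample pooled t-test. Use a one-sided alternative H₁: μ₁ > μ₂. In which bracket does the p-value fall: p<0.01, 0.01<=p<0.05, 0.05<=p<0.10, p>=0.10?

x̄₁=54.727, s₁=7.059, n₁=22
x̄₂=47.471, s₂=6.920, n₂=17
s_p² = [21·7.059² + 16·6.920²]/37 = 48.9892
SE = √(s_p²·(1/22+1/17)) = 2.2602
t = (54.727−47.471)/2.2602 = 3.2106
df = 37
p-value (one-sided, H₁ greater) = 0.00137
→ bracket: p<0.01

p-value bracket: p<0.01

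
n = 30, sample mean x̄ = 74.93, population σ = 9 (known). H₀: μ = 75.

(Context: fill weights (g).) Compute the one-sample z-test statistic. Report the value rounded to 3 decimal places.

test statistic = -0.043

SE = σ/√n = 9/√30 = 1.6432
z = (x̄−μ₀)/SE = (74.93−75)/1.6432 = -0.0426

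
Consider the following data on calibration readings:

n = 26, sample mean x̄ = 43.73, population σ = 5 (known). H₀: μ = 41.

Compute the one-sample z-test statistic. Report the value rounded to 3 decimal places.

SE = σ/√n = 5/√26 = 0.9806
z = (x̄−μ₀)/SE = (43.73−41)/0.9806 = 2.7841

test statistic = 2.784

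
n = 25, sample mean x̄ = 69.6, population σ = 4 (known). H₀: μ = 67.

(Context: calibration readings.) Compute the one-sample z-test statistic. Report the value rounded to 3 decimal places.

test statistic = 3.250

SE = σ/√n = 4/√25 = 0.8000
z = (x̄−μ₀)/SE = (69.6−67)/0.8000 = 3.2500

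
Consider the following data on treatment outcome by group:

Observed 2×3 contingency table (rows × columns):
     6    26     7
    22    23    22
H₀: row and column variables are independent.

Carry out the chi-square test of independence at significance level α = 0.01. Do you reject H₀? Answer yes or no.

Row totals [39, 67], col totals [28, 49, 29], n=106
χ² = (6−10.30)²/10.30 + (26−18.03)²/18.03 + (7−10.67)²/10.67 + (22−17.70)²/17.70 + (23−30.97)²/30.97 + (22−18.33)²/18.33 = 10.4157
df = 2
p-value (upper-tail) = 0.00547
At α=0.01: p < α → reject H₀

reject H₀: yes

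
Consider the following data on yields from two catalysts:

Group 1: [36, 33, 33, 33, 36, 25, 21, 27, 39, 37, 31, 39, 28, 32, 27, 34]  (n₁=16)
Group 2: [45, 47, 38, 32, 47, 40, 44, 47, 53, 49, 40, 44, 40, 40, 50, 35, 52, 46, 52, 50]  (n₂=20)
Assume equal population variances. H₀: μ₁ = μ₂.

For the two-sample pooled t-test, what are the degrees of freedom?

degrees of freedom = 34

df = n₁ + n₂ − 2 = 16 + 20 − 2 = 34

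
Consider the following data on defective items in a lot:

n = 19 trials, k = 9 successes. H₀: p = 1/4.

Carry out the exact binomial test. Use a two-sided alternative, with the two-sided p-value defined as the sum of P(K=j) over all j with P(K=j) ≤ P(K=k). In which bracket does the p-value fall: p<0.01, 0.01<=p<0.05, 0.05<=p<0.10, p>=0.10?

p-value bracket: 0.01<=p<0.05

Exact binomial: n=19, k=9, p₀=1/4=0.2500
P(X=j) = C(n,j)·p₀^j·(1−p₀)^(n−j); p = Σ P(X=j) over j with P(X=j) ≤ P(X=9)
p-value (two-sided) = 0.03298
→ bracket: 0.01<=p<0.05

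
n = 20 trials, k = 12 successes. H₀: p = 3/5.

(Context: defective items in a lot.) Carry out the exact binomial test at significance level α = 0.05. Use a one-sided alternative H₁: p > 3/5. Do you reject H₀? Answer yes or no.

reject H₀: no

Exact binomial: n=20, k=12, p₀=3/5=0.6000
P(X≥12) from Σ C(n,i)·p₀^i·(1−p₀)^(n−i)
p-value (one-sided, H₁ greater) = 0.59560
At α=0.05: p ≥ α → fail to reject H₀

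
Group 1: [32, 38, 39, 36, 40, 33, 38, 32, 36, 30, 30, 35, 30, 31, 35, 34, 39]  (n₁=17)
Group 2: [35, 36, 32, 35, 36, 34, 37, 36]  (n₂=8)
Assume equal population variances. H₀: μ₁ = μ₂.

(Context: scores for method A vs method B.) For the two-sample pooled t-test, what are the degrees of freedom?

df = n₁ + n₂ − 2 = 17 + 8 − 2 = 23

degrees of freedom = 23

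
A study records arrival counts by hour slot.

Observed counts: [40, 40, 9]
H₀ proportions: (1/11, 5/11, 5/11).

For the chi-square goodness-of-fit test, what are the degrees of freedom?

df = k − 1 = 3 − 1 = 2

degrees of freedom = 2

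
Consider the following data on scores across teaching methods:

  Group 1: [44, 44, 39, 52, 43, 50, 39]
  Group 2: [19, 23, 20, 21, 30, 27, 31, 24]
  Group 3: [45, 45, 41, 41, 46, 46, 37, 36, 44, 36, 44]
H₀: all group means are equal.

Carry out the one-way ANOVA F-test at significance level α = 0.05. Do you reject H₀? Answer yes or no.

Group means [44.43, 24.38, 41.91], grand mean 37.192
SSB = Σnᵢ(x̄ᵢ−x̄)² = 1925.540; SSW = ΣΣ(x−x̄ᵢ)² = 450.498
MSB = 1925.540/2 = 962.7700; MSW = 450.498/23 = 19.5869
F = MSB/MSW = 49.1538
df = (2, 23)
p-value (upper-tail) = 0.00000
At α=0.05: p < α → reject H₀

reject H₀: yes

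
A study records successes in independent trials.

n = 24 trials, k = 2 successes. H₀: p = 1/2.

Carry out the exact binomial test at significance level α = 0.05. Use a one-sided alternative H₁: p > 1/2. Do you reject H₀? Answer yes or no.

reject H₀: no

Exact binomial: n=24, k=2, p₀=1/2=0.5000
P(X≥2) from Σ C(n,i)·p₀^i·(1−p₀)^(n−i)
p-value (one-sided, H₁ greater) = 1.00000
At α=0.05: p ≥ α → fail to reject H₀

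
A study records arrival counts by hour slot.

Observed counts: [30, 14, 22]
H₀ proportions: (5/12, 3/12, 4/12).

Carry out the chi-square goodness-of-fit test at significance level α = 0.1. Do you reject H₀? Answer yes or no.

n = 66; E_i = n·p_i = [27.50, 16.50, 22.00]
χ² = (30−27.50)²/27.50 + (14−16.50)²/16.50 + (22−22.00)²/22.00 = 0.6061
df = 2
p-value (upper-tail) = 0.73858
At α=0.1: p ≥ α → fail to reject H₀

reject H₀: no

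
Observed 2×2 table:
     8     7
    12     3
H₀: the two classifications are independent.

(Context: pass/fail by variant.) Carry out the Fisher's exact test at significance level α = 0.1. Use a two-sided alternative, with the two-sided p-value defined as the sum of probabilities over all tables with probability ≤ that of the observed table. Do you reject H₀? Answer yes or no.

reject H₀: no

Margins: r₁=15, r₂=15, c₁=20, c₂=10, n=30
p_obs = C(15,8)·C(15,12)/C(30,20); sum pmf over tables with pmf ≤ p_obs
p-value (two-sided) = 0.24508
At α=0.1: p ≥ α → fail to reject H₀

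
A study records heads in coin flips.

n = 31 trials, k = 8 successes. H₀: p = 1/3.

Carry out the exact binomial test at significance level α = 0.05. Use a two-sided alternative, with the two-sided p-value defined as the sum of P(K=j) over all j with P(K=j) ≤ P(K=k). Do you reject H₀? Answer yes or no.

reject H₀: no

Exact binomial: n=31, k=8, p₀=1/3=0.3333
P(X=j) = C(n,j)·p₀^j·(1−p₀)^(n−j); p = Σ P(X=j) over j with P(X=j) ≤ P(X=8)
p-value (two-sided) = 0.44899
At α=0.05: p ≥ α → fail to reject H₀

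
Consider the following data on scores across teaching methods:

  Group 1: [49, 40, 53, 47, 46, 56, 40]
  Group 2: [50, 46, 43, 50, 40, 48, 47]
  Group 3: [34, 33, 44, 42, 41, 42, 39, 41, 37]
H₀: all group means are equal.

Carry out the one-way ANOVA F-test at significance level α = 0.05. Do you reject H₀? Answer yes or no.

Group means [47.29, 46.29, 39.22], grand mean 43.826
SSB = Σnᵢ(x̄ᵢ−x̄)² = 316.892; SSW = ΣΣ(x−x̄ᵢ)² = 416.413
MSB = 316.892/2 = 158.4458; MSW = 416.413/20 = 20.8206
F = MSB/MSW = 7.6100
df = (2, 20)
p-value (upper-tail) = 0.00349
At α=0.05: p < α → reject H₀

reject H₀: yes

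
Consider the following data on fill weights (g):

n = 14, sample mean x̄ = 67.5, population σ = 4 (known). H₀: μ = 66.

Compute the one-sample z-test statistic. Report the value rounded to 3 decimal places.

SE = σ/√n = 4/√14 = 1.0690
z = (x̄−μ₀)/SE = (67.5−66)/1.0690 = 1.4031

test statistic = 1.403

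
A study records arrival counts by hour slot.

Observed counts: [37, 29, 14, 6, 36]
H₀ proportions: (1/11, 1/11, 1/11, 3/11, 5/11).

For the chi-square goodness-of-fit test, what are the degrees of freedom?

degrees of freedom = 4

df = k − 1 = 5 − 1 = 4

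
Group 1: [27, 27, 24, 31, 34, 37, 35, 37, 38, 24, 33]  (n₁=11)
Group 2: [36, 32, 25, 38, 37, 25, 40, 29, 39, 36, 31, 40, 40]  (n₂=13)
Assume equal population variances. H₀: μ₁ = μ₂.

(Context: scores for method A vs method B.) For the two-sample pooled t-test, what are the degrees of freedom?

df = n₁ + n₂ − 2 = 11 + 13 − 2 = 22

degrees of freedom = 22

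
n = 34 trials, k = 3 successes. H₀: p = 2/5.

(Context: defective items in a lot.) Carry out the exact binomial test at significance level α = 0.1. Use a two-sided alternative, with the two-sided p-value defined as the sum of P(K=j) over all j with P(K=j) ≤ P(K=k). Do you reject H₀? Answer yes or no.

reject H₀: yes

Exact binomial: n=34, k=3, p₀=2/5=0.4000
P(X=j) = C(n,j)·p₀^j·(1−p₀)^(n−j); p = Σ P(X=j) over j with P(X=j) ≤ P(X=3)
p-value (two-sided) = 0.00008
At α=0.1: p < α → reject H₀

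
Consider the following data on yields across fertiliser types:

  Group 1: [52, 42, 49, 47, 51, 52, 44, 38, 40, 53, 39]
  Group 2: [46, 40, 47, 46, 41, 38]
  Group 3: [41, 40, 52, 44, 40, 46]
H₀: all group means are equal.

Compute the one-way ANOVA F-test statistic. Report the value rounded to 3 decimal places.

test statistic = 0.853

Group means [46.09, 43.00, 43.83], grand mean 44.696
SSB = Σnᵢ(x̄ᵢ−x̄)² = 43.127; SSW = ΣΣ(x−x̄ᵢ)² = 505.742
MSB = 43.127/2 = 21.5636; MSW = 505.742/20 = 25.2871
F = MSB/MSW = 0.8527
df = (2, 20)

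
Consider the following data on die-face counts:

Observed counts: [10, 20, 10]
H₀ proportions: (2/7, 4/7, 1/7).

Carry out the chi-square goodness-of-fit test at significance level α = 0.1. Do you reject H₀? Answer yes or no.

n = 40; E_i = n·p_i = [11.43, 22.86, 5.71]
χ² = (10−11.43)²/11.43 + (20−22.86)²/22.86 + (10−5.71)²/5.71 = 3.7500
df = 2
p-value (upper-tail) = 0.15335
At α=0.1: p ≥ α → fail to reject H₀

reject H₀: no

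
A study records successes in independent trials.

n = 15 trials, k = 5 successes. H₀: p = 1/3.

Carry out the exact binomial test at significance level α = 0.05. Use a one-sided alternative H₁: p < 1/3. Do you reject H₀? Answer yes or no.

Exact binomial: n=15, k=5, p₀=1/3=0.3333
P(X≤5) from Σ C(n,i)·p₀^i·(1−p₀)^(n−i)
p-value (one-sided, H₁ less) = 0.61837
At α=0.05: p ≥ α → fail to reject H₀

reject H₀: no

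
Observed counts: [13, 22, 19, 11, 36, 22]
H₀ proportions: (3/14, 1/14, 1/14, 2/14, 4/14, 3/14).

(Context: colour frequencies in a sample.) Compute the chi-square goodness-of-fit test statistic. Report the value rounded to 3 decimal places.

test statistic = 41.718

n = 123; E_i = n·p_i = [26.36, 8.79, 8.79, 17.57, 35.14, 26.36]
χ² = (13−26.36)²/26.36 + (22−8.79)²/8.79 + (19−8.79)²/8.79 + (11−17.57)²/17.57 + (36−35.14)²/35.14 + (22−26.36)²/26.36 = 41.7182
df = 5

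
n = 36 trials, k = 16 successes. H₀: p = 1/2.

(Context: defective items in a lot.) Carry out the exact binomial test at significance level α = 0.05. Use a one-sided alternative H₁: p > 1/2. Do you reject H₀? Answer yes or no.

Exact binomial: n=36, k=16, p₀=1/2=0.5000
P(X≥16) from Σ C(n,i)·p₀^i·(1−p₀)^(n−i)
p-value (one-sided, H₁ greater) = 0.79748
At α=0.05: p ≥ α → fail to reject H₀

reject H₀: no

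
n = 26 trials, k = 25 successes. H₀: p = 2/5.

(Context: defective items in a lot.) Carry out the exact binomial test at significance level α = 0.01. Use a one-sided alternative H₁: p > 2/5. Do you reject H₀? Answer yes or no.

reject H₀: yes

Exact binomial: n=26, k=25, p₀=2/5=0.4000
P(X≥25) from Σ C(n,i)·p₀^i·(1−p₀)^(n−i)
p-value (one-sided, H₁ greater) = 0.00000
At α=0.01: p < α → reject H₀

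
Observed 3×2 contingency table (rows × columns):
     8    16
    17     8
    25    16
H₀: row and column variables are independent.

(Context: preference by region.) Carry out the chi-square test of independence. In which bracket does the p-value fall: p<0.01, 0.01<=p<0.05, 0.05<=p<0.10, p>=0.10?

Row totals [24, 25, 41], col totals [50, 40], n=90
χ² = (8−13.33)²/13.33 + (16−10.67)²/10.67 + (17−13.89)²/13.89 + (8−11.11)²/11.11 + (25−22.78)²/22.78 + (16−18.22)²/18.22 = 6.8558
df = 2
p-value (upper-tail) = 0.03245
→ bracket: 0.01<=p<0.05

p-value bracket: 0.01<=p<0.05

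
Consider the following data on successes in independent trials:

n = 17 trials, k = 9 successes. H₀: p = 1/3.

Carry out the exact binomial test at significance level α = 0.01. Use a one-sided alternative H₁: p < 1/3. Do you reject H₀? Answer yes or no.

Exact binomial: n=17, k=9, p₀=1/3=0.3333
P(X≤9) from Σ C(n,i)·p₀^i·(1−p₀)^(n−i)
p-value (one-sided, H₁ less) = 0.97272
At α=0.01: p ≥ α → fail to reject H₀

reject H₀: no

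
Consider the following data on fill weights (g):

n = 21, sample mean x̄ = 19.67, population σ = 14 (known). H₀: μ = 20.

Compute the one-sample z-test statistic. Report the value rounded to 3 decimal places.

test statistic = -0.108

SE = σ/√n = 14/√21 = 3.0551
z = (x̄−μ₀)/SE = (19.67−20)/3.0551 = -0.1080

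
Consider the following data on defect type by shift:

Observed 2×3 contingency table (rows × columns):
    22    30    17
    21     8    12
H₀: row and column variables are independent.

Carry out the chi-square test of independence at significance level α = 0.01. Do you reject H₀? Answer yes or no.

reject H₀: no

Row totals [69, 41], col totals [43, 38, 29], n=110
χ² = (22−26.97)²/26.97 + (30−23.84)²/23.84 + (17−18.19)²/18.19 + (21−16.03)²/16.03 + (8−14.16)²/14.16 + (12−10.81)²/10.81 = 6.9449
df = 2
p-value (upper-tail) = 0.03104
At α=0.01: p ≥ α → fail to reject H₀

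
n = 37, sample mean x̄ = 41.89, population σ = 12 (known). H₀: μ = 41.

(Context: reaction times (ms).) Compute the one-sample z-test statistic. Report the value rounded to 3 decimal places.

SE = σ/√n = 12/√37 = 1.9728
z = (x̄−μ₀)/SE = (41.89−41)/1.9728 = 0.4511

test statistic = 0.451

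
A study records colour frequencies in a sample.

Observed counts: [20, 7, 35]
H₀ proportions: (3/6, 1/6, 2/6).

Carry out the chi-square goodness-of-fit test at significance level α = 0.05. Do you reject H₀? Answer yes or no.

n = 62; E_i = n·p_i = [31.00, 10.33, 20.67]
χ² = (20−31.00)²/31.00 + (7−10.33)²/10.33 + (35−20.67)²/20.67 = 14.9194
df = 2
p-value (upper-tail) = 0.00058
At α=0.05: p < α → reject H₀

reject H₀: yes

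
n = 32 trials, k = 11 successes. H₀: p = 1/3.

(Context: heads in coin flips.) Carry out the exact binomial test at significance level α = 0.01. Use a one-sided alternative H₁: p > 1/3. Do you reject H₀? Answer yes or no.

Exact binomial: n=32, k=11, p₀=1/3=0.3333
P(X≥11) from Σ C(n,i)·p₀^i·(1−p₀)^(n−i)
p-value (one-sided, H₁ greater) = 0.51644
At α=0.01: p ≥ α → fail to reject H₀

reject H₀: no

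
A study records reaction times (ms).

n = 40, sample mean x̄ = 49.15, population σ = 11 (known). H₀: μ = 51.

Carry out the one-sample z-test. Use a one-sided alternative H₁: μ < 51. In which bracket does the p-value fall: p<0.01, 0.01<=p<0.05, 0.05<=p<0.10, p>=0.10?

SE = σ/√n = 11/√40 = 1.7393
z = (x̄−μ₀)/SE = (49.15−51)/1.7393 = -1.0637
p-value (one-sided, H₁ less) = 0.14374
→ bracket: p>=0.10

p-value bracket: p>=0.10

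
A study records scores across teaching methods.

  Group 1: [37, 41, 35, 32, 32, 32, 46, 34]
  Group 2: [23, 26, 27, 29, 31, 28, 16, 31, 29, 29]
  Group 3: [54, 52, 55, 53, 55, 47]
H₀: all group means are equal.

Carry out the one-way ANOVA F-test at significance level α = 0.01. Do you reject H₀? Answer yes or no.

reject H₀: yes

Group means [36.12, 26.90, 52.67], grand mean 36.417
SSB = Σnᵢ(x̄ᵢ−x̄)² = 2490.725; SSW = ΣΣ(x−x̄ᵢ)² = 407.108
MSB = 2490.725/2 = 1245.3625; MSW = 407.108/21 = 19.3861
F = MSB/MSW = 64.2399
df = (2, 21)
p-value (upper-tail) = 0.00000
At α=0.01: p < α → reject H₀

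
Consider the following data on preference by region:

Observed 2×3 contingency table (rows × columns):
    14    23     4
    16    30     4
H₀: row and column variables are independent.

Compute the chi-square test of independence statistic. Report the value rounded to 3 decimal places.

test statistic = 0.169

Row totals [41, 50], col totals [30, 53, 8], n=91
χ² = (14−13.52)²/13.52 + (23−23.88)²/23.88 + (4−3.60)²/3.60 + (16−16.48)²/16.48 + (30−29.12)²/29.12 + (4−4.40)²/4.40 = 0.1694
df = 2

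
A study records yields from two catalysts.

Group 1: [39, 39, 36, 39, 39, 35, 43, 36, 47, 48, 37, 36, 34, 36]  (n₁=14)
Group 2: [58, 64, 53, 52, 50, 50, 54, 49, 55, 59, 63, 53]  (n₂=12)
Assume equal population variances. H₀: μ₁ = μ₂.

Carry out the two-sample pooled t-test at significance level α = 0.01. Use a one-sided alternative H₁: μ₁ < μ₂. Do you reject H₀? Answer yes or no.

x̄₁=38.857, s₁=4.312, n₁=14
x̄₂=55.000, s₂=4.991, n₂=12
s_p² = [13·4.312² + 11·4.991²]/24 = 21.4881
SE = √(s_p²·(1/14+1/12)) = 1.8236
t = (38.857−55.000)/1.8236 = -8.8522
df = 24
p-value (one-sided, H₁ less) = 0.00000
At α=0.01: p < α → reject H₀

reject H₀: yes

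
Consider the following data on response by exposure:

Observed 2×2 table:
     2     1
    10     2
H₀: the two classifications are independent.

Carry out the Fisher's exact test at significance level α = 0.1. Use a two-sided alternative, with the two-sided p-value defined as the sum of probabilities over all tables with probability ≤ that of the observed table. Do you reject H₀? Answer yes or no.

reject H₀: no

Margins: r₁=3, r₂=12, c₁=12, c₂=3, n=15
p_obs = C(3,2)·C(12,10)/C(15,12); sum pmf over tables with pmf ≤ p_obs
p-value (two-sided) = 0.51648
At α=0.1: p ≥ α → fail to reject H₀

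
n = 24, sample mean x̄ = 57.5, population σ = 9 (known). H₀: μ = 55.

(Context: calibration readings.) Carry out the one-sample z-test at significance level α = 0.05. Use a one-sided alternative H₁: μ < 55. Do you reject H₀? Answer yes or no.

reject H₀: no

SE = σ/√n = 9/√24 = 1.8371
z = (x̄−μ₀)/SE = (57.5−55)/1.8371 = 1.3608
p-value (one-sided, H₁ less) = 0.91322
At α=0.05: p ≥ α → fail to reject H₀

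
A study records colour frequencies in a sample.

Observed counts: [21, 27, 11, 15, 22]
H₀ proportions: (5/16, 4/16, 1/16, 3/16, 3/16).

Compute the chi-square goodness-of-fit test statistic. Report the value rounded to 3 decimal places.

test statistic = 8.631

n = 96; E_i = n·p_i = [30.00, 24.00, 6.00, 18.00, 18.00]
χ² = (21−30.00)²/30.00 + (27−24.00)²/24.00 + (11−6.00)²/6.00 + (15−18.00)²/18.00 + (22−18.00)²/18.00 = 8.6306
df = 4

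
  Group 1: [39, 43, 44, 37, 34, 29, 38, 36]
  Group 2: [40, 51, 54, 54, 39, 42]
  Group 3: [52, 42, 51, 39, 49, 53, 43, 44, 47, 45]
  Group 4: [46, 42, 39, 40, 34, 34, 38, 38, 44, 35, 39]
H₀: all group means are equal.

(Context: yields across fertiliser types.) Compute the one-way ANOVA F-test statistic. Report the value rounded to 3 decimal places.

test statistic = 8.053

Group means [37.50, 46.67, 46.50, 39.00], grand mean 42.114
SSB = Σnᵢ(x̄ᵢ−x̄)² = 593.710; SSW = ΣΣ(x−x̄ᵢ)² = 761.833
MSB = 593.710/3 = 197.9032; MSW = 761.833/31 = 24.5753
F = MSB/MSW = 8.0529
df = (3, 31)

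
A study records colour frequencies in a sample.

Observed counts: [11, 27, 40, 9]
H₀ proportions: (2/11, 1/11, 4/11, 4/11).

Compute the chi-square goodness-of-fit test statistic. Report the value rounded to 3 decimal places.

test statistic = 65.957

n = 87; E_i = n·p_i = [15.82, 7.91, 31.64, 31.64]
χ² = (11−15.82)²/15.82 + (27−7.91)²/7.91 + (40−31.64)²/31.64 + (9−31.64)²/31.64 = 65.9569
df = 3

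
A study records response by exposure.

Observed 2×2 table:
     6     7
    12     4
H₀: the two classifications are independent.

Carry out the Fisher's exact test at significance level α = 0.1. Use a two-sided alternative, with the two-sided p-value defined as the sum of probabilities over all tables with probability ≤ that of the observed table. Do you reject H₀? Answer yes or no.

reject H₀: no

Margins: r₁=13, r₂=16, c₁=18, c₂=11, n=29
p_obs = C(13,6)·C(16,12)/C(29,18); sum pmf over tables with pmf ≤ p_obs
p-value (two-sided) = 0.14264
At α=0.1: p ≥ α → fail to reject H₀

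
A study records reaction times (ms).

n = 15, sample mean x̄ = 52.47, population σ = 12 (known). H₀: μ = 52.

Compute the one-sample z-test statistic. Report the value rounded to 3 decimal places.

SE = σ/√n = 12/√15 = 3.0984
z = (x̄−μ₀)/SE = (52.47−52)/3.0984 = 0.1517

test statistic = 0.152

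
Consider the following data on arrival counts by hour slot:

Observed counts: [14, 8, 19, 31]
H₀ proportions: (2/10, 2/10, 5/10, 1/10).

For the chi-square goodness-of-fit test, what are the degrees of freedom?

df = k − 1 = 4 − 1 = 3

degrees of freedom = 3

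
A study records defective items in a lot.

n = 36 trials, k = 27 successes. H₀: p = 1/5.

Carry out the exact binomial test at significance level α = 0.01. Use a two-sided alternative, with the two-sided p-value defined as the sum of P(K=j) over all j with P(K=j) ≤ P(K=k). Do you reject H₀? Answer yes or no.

Exact binomial: n=36, k=27, p₀=1/5=0.2000
P(X=j) = C(n,j)·p₀^j·(1−p₀)^(n−j); p = Σ P(X=j) over j with P(X=j) ≤ P(X=27)
p-value (two-sided) = 0.00000
At α=0.01: p < α → reject H₀

reject H₀: yes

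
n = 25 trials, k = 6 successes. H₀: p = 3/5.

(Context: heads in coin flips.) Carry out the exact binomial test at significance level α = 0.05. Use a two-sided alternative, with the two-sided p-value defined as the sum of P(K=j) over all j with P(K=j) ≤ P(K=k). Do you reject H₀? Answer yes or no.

Exact binomial: n=25, k=6, p₀=3/5=0.6000
P(X=j) = C(n,j)·p₀^j·(1−p₀)^(n−j); p = Σ P(X=j) over j with P(X=j) ≤ P(X=6)
p-value (two-sided) = 0.00033
At α=0.05: p < α → reject H₀

reject H₀: yes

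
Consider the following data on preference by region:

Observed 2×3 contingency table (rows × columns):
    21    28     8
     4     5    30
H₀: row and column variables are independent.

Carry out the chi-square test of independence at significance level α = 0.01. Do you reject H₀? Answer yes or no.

Row totals [57, 39], col totals [25, 33, 38], n=96
χ² = (21−14.84)²/14.84 + (28−19.59)²/19.59 + (8−22.56)²/22.56 + (4−10.16)²/10.16 + (5−13.41)²/13.41 + (30−15.44)²/15.44 = 38.2986
df = 2
p-value (upper-tail) = 0.00000
At α=0.01: p < α → reject H₀

reject H₀: yes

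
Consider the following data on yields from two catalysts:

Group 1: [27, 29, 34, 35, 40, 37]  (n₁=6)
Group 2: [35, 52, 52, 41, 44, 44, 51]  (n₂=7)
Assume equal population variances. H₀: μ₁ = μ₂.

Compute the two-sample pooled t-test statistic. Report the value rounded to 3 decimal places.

x̄₁=33.667, s₁=4.885, n₁=6
x̄₂=45.571, s₂=6.451, n₂=7
s_p² = [5·4.885² + 6·6.451²]/11 = 33.5498
SE = √(s_p²·(1/6+1/7)) = 3.2225
t = (33.667−45.571)/3.2225 = -3.6943
df = 11

test statistic = -3.694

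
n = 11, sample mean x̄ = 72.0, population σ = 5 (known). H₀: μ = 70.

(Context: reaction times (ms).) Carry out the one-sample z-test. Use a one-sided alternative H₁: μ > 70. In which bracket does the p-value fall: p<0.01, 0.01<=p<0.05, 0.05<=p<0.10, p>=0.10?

p-value bracket: 0.05<=p<0.10

SE = σ/√n = 5/√11 = 1.5076
z = (x̄−μ₀)/SE = (72.0−70)/1.5076 = 1.3266
p-value (one-sided, H₁ greater) = 0.09231
→ bracket: 0.05<=p<0.10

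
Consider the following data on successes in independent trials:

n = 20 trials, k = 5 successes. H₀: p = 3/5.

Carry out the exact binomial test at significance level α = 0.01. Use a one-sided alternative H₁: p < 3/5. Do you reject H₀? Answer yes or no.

Exact binomial: n=20, k=5, p₀=3/5=0.6000
P(X≤5) from Σ C(n,i)·p₀^i·(1−p₀)^(n−i)
p-value (one-sided, H₁ less) = 0.00161
At α=0.01: p < α → reject H₀

reject H₀: yes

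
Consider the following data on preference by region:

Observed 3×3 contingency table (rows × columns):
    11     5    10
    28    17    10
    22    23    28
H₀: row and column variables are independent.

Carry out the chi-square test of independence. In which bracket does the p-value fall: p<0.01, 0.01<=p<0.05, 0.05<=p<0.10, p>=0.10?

Row totals [26, 55, 73], col totals [61, 45, 48], n=154
χ² = (11−10.30)²/10.30 + (5−7.60)²/7.60 + (10−8.10)²/8.10 + (28−21.79)²/21.79 + (17−16.07)²/16.07 + (10−17.14)²/17.14 + (22−28.92)²/28.92 + (23−21.33)²/21.33 + (28−22.75)²/22.75 = 9.1762
df = 4
p-value (upper-tail) = 0.05684
→ bracket: 0.05<=p<0.10

p-value bracket: 0.05<=p<0.10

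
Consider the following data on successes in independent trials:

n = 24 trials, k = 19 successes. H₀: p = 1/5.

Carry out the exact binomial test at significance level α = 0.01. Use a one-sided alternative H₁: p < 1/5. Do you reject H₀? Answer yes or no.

Exact binomial: n=24, k=19, p₀=1/5=0.2000
P(X≤19) from Σ C(n,i)·p₀^i·(1−p₀)^(n−i)
p-value (one-sided, H₁ less) = 1.00000
At α=0.01: p ≥ α → fail to reject H₀

reject H₀: no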